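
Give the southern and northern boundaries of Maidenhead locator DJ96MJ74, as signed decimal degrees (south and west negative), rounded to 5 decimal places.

Field D=3, J=9: +3·20° lon, +9·10° lat → SW at lon -120°, lat 0°.
Square 9, 6: +9·2° lon, +6·1° lat → SW at lon -102°, lat 6°.
Subsquare m=12, j=9: +12·0.0833333° lon, +9·0.0416667° lat → SW at lon -101°, lat 6.375°.
Extended square 7, 4: +7·0.00833333° lon, +4·0.00416667° lat → SW at lon -100.942°, lat 6.39167°.
Cell spans 0.00833333° lon × 0.00416667° lat.
south 6.39167, north 6.39583.

6.39167, 6.39583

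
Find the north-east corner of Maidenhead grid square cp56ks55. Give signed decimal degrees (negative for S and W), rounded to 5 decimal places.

Field C=2, P=15: +2·20° lon, +15·10° lat → SW at lon -140°, lat 60°.
Square 5, 6: +5·2° lon, +6·1° lat → SW at lon -130°, lat 66°.
Subsquare k=10, s=18: +10·0.0833333° lon, +18·0.0416667° lat → SW at lon -129.167°, lat 66.75°.
Extended square 5, 5: +5·0.00833333° lon, +5·0.00416667° lat → SW at lon -129.125°, lat 66.7708°.
Cell spans 0.00833333° lon × 0.00416667° lat. NE corner is SW corner plus one full cell.
latitude 66.77500, longitude -129.11667.

66.77500, -129.11667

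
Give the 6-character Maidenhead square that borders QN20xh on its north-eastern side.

QN30ai

Longitude subsquare x = 23; +1 → 24, wraps to 0 = a, carry into square.
Longitude square 2; +1 → 3.
Latitude subsquare h = 7; +1 → 8 = i.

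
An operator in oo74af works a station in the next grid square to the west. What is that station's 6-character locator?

OO64xf

Longitude subsquare a = 0; −1 → -1, wraps to 23 = x, carry into square.
Longitude square 7; −1 → 6.
The latitude characters are unchanged.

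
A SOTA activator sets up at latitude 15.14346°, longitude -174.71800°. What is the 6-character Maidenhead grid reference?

AK25pd

Add 180° to longitude and 90° to latitude: 5.2820, 105.1435.
Field (20°×10°, letters A–R): lon ⌊5.2820/20⌋ = 0 → A; lat ⌊105.1435/10⌋ = 10 → K.
Square (2°×1°, digits 0–9): lon ⌊5.2820/2⌋ = 2; lat ⌊5.1435/1⌋ = 5.
Subsquare (5′×2.5′, letters a–x): lon ⌊1.2820/0.0833333⌋ = 15 → p; lat ⌊0.1435/0.0416667⌋ = 3 → d.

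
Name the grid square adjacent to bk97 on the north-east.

CK08

Longitude square 9; +1 → 10, wraps to 0, carry into field.
Longitude field B = 1; +1 → 2 = C.
Latitude square 7; +1 → 8.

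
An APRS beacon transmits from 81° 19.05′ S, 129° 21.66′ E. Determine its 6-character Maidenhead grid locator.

PA48qq

Shift to the Maidenhead origin (180°W, 90°S): lon 309.3610, lat 8.6825.
Field (20°×10°, letters A–R): lon ⌊309.3610/20⌋ = 15 → P; lat ⌊8.6825/10⌋ = 0 → A.
Square (2°×1°, digits 0–9): lon ⌊9.3610/2⌋ = 4; lat ⌊8.6825/1⌋ = 8.
Subsquare (5′×2.5′, letters a–x): lon ⌊1.3610/0.0833333⌋ = 16 → q; lat ⌊0.6825/0.0416667⌋ = 16 → q.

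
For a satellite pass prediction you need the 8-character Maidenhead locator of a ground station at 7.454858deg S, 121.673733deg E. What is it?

PI02un00

Add 180° to longitude and 90° to latitude: 301.67373, 82.54514.
Field: 301.67373/20 → 15 → P, 82.54514/10 → 8 → I; chars PI.
Square: 1.67373/2 → 0, 2.54514/1 → 2; chars 02.
Subsquare: 1.67373/0.0833333 → 20 → u, 0.54514/0.0416667 → 13 → n; chars un.
Extended square: 0.00707/0.00833333 → 0, 0.00348/0.00416667 → 0; chars 00.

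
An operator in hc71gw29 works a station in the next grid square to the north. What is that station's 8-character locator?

Latitude extended square 9; +1 → 10, wraps to 0, carry into subsquare.
Latitude subsquare w = 22; +1 → 23 = x.
The longitude characters are unchanged.

HC71gx20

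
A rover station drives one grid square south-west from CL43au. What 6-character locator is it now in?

CL33xt

Longitude subsquare a = 0; −1 → -1, wraps to 23 = x, carry into square.
Longitude square 4; −1 → 3.
Latitude subsquare u = 20; −1 → 19 = t.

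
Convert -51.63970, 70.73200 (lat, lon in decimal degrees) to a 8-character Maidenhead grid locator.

MD58ii76

Shift to the Maidenhead origin (180°W, 90°S): lon 250.73200, lat 38.36030.
Field: 250.73200/20 → 12 → M, 38.36030/10 → 3 → D; chars MD.
Square: 10.73200/2 → 5, 8.36030/1 → 8; chars 58.
Subsquare: 0.73200/0.0833333 → 8 → i, 0.36030/0.0416667 → 8 → i; chars ii.
Extended square: 0.06533/0.00833333 → 7, 0.02697/0.00416667 → 6; chars 76.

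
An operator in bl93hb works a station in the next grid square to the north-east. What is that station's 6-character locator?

BL93ic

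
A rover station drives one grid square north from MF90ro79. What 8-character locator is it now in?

MF90rp70

Latitude extended square 9; +1 → 10, wraps to 0, carry into subsquare.
Latitude subsquare o = 14; +1 → 15 = p.
The longitude characters are unchanged.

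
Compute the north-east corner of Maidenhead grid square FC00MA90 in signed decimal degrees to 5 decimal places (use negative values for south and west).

-69.99583, -78.91667

Field F=5, C=2: +5·20° lon, +2·10° lat → SW at lon -80°, lat -70°.
Square 0, 0: +0·2° lon, +0·1° lat → SW at lon -80°, lat -70°.
Subsquare m=12, a=0: +12·0.0833333° lon, +0·0.0416667° lat → SW at lon -79°, lat -70°.
Extended square 9, 0: +9·0.00833333° lon, +0·0.00416667° lat → SW at lon -78.925°, lat -70°.
Cell spans 0.00833333° lon × 0.00416667° lat. NE corner is SW corner plus one full cell.
latitude -69.99583, longitude -78.91667.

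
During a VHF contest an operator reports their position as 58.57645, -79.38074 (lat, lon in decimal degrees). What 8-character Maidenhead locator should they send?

FO08hn48

Offset from 180°W / 90°S: lon 100.61926°, lat 148.57645°.
Field: 100.61926/20 → 5 → F, 148.57645/10 → 14 → O; chars FO.
Square: 0.61926/2 → 0, 8.57645/1 → 8; chars 08.
Subsquare: 0.61926/0.0833333 → 7 → h, 0.57645/0.0416667 → 13 → n; chars hn.
Extended square: 0.03593/0.00833333 → 4, 0.03478/0.00416667 → 8; chars 48.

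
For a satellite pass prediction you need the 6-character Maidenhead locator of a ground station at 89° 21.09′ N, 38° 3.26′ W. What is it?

HR09xi

Shift to the Maidenhead origin (180°W, 90°S): lon 141.9457, lat 179.3515.
Field (20°×10°, letters A–R): lon ⌊141.9457/20⌋ = 7 → H; lat ⌊179.3515/10⌋ = 17 → R.
Square (2°×1°, digits 0–9): lon ⌊1.9457/2⌋ = 0; lat ⌊9.3515/1⌋ = 9.
Subsquare (5′×2.5′, letters a–x): lon ⌊1.9457/0.0833333⌋ = 23 → x; lat ⌊0.3515/0.0416667⌋ = 8 → i.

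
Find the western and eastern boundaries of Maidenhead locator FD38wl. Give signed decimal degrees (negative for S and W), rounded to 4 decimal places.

Field F=5, D=3: +5·20° lon, +3·10° lat → SW at lon -80°, lat -60°.
Square 3, 8: +3·2° lon, +8·1° lat → SW at lon -74°, lat -52°.
Subsquare w=22, l=11: +22·0.0833333° lon, +11·0.0416667° lat → SW at lon -72.1667°, lat -51.5417°.
Cell spans 0.0833333° lon × 0.0416667° lat.
west -72.1667, east -72.0833.

-72.1667, -72.0833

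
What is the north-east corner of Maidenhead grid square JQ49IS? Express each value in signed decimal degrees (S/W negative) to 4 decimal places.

79.7917, 8.7500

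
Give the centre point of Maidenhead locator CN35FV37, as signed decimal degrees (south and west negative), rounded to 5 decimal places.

Field C=2, N=13: +2·20° lon, +13·10° lat → SW at lon -140°, lat 40°.
Square 3, 5: +3·2° lon, +5·1° lat → SW at lon -134°, lat 45°.
Subsquare f=5, v=21: +5·0.0833333° lon, +21·0.0416667° lat → SW at lon -133.583°, lat 45.875°.
Extended square 3, 7: +3·0.00833333° lon, +7·0.00416667° lat → SW at lon -133.558°, lat 45.9042°.
Cell spans 0.00833333° lon × 0.00416667° lat. Centre is SW corner plus half of each.
latitude 45.90625, longitude -133.55417.

45.90625, -133.55417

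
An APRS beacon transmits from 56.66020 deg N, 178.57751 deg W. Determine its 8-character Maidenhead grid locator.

Add 180° to longitude and 90° to latitude: 1.42249, 146.66020.
Field: lon ⌊1.42249/20⌋ = 0 → A; lat ⌊146.66020/10⌋ = 14 → O.
Square: lon ⌊1.42249/2⌋ = 0; lat ⌊6.66020/1⌋ = 6.
Subsquare: lon ⌊1.42249/0.0833333⌋ = 17 → r; lat ⌊0.66020/0.0416667⌋ = 15 → p.
Extended square: lon ⌊0.00582/0.00833333⌋ = 0; lat ⌊0.03520/0.00416667⌋ = 8.

AO06rp08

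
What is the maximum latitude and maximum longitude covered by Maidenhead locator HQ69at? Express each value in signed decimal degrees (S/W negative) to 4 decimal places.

79.8333, -27.9167

Field H=7, Q=16: +7·20° lon, +16·10° lat → SW at lon -40°, lat 70°.
Square 6, 9: +6·2° lon, +9·1° lat → SW at lon -28°, lat 79°.
Subsquare a=0, t=19: +0·0.0833333° lon, +19·0.0416667° lat → SW at lon -28°, lat 79.7917°.
Cell spans 0.0833333° lon × 0.0416667° lat. NE corner is SW corner plus one full cell.
latitude 79.8333, longitude -27.9167.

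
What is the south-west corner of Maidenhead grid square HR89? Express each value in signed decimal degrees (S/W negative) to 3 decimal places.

89.000, -24.000

Field H=7, R=17: +7·20° lon, +17·10° lat → SW at lon -40°, lat 80°.
Square 8, 9: +8·2° lon, +9·1° lat → SW at lon -24°, lat 89°.
latitude 89.000, longitude -24.000.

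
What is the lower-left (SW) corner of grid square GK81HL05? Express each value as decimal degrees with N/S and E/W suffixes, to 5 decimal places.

11.47917° N, 43.41667° W

Field G=6, K=10: +6·20° lon, +10·10° lat → SW at lon -60°, lat 10°.
Square 8, 1: +8·2° lon, +1·1° lat → SW at lon -44°, lat 11°.
Subsquare h=7, l=11: +7·0.0833333° lon, +11·0.0416667° lat → SW at lon -43.4167°, lat 11.4583°.
Extended square 0, 5: +0·0.00833333° lon, +5·0.00416667° lat → SW at lon -43.4167°, lat 11.4792°.
latitude 11.47917° N, longitude 43.41667° W.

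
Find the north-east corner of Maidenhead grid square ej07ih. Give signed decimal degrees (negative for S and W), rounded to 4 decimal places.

Field E=4, J=9: +4·20° lon, +9·10° lat → SW at lon -100°, lat 0°.
Square 0, 7: +0·2° lon, +7·1° lat → SW at lon -100°, lat 7°.
Subsquare i=8, h=7: +8·0.0833333° lon, +7·0.0416667° lat → SW at lon -99.3333°, lat 7.29167°.
Cell spans 0.0833333° lon × 0.0416667° lat. NE corner is SW corner plus one full cell.
latitude 7.3333, longitude -99.2500.

7.3333, -99.2500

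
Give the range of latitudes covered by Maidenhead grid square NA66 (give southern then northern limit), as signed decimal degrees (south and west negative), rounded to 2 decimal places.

-84.00, -83.00

Field N=13, A=0: +13·20° lon, +0·10° lat → SW at lon 80°, lat -90°.
Square 6, 6: +6·2° lon, +6·1° lat → SW at lon 92°, lat -84°.
Cell spans 2° lon × 1° lat.
south -84.00, north -83.00.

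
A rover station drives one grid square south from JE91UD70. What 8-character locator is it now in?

Latitude extended square 0; −1 → -1, wraps to 9, carry into subsquare.
Latitude subsquare d = 3; −1 → 2 = c.
The longitude characters are unchanged.

JE91uc79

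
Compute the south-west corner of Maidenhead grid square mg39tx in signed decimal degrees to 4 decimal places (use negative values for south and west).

-20.0417, 67.5833

Field M=12, G=6: +12·20° lon, +6·10° lat → SW at lon 60°, lat -30°.
Square 3, 9: +3·2° lon, +9·1° lat → SW at lon 66°, lat -21°.
Subsquare t=19, x=23: +19·0.0833333° lon, +23·0.0416667° lat → SW at lon 67.5833°, lat -20.0417°.
latitude -20.0417, longitude 67.5833.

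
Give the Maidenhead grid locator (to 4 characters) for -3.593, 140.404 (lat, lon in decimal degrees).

Add 180° to longitude and 90° to latitude: 320.40, 86.41.
Field: lon ⌊320.40/20⌋ = 16 → Q; lat ⌊86.41/10⌋ = 8 → I.
Square: lon ⌊0.40/2⌋ = 0; lat ⌊6.41/1⌋ = 6.

QI06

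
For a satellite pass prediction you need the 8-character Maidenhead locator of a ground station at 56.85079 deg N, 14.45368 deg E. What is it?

JO76fu44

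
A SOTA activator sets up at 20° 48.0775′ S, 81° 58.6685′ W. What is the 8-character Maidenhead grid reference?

Add 180° to longitude and 90° to latitude: 98.02219, 69.19871.
Field: 98.02219/20 → 4 → E, 69.19871/10 → 6 → G; chars EG.
Square: 18.02219/2 → 9, 9.19871/1 → 9; chars 99.
Subsquare: 0.02219/0.0833333 → 0 → a, 0.19871/0.0416667 → 4 → e; chars ae.
Extended square: 0.02219/0.00833333 → 2, 0.03204/0.00416667 → 7; chars 27.

EG99ae27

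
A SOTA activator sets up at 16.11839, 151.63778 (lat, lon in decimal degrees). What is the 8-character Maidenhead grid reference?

Add 180° to longitude and 90° to latitude: 331.63778, 106.11839.
Field: 331.63778/20 → 16 → Q, 106.11839/10 → 10 → K; chars QK.
Square: 11.63778/2 → 5, 6.11839/1 → 6; chars 56.
Subsquare: 1.63778/0.0833333 → 19 → t, 0.11839/0.0416667 → 2 → c; chars tc.
Extended square: 0.05445/0.00833333 → 6, 0.03506/0.00416667 → 8; chars 68.

QK56tc68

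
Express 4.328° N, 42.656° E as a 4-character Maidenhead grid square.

LJ14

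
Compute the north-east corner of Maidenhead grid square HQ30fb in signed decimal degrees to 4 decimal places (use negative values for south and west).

Field H=7, Q=16: +7·20° lon, +16·10° lat → SW at lon -40°, lat 70°.
Square 3, 0: +3·2° lon, +0·1° lat → SW at lon -34°, lat 70°.
Subsquare f=5, b=1: +5·0.0833333° lon, +1·0.0416667° lat → SW at lon -33.5833°, lat 70.0417°.
Cell spans 0.0833333° lon × 0.0416667° lat. NE corner is SW corner plus one full cell.
latitude 70.0833, longitude -33.5000.

70.0833, -33.5000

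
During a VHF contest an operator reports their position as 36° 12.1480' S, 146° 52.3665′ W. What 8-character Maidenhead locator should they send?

BF63nt51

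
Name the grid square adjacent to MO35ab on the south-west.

Longitude subsquare a = 0; −1 → -1, wraps to 23 = x, carry into square.
Longitude square 3; −1 → 2.
Latitude subsquare b = 1; −1 → 0 = a.

MO25xa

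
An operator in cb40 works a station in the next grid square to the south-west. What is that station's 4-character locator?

CA39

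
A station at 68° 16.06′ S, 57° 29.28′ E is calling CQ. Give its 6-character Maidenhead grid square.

LC81rr

Add 180° to longitude and 90° to latitude: 237.4880, 21.7323.
Field: lon ⌊237.4880/20⌋ = 11 → L; lat ⌊21.7323/10⌋ = 2 → C.
Square: lon ⌊17.4880/2⌋ = 8; lat ⌊1.7323/1⌋ = 1.
Subsquare: lon ⌊1.4880/0.0833333⌋ = 17 → r; lat ⌊0.7323/0.0416667⌋ = 17 → r.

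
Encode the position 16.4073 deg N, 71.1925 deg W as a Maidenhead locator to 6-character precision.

FK46jj

Shift to the Maidenhead origin (180°W, 90°S): lon 108.8075, lat 106.4073.
Field (20°×10°, letters A–R): lon ⌊108.8075/20⌋ = 5 → F; lat ⌊106.4073/10⌋ = 10 → K.
Square (2°×1°, digits 0–9): lon ⌊8.8075/2⌋ = 4; lat ⌊6.4073/1⌋ = 6.
Subsquare (5′×2.5′, letters a–x): lon ⌊0.8075/0.0833333⌋ = 9 → j; lat ⌊0.4073/0.0416667⌋ = 9 → j.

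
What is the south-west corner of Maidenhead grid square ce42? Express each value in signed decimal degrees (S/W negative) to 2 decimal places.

-48.00, -132.00

Field C=2, E=4: +2·20° lon, +4·10° lat → SW at lon -140°, lat -50°.
Square 4, 2: +4·2° lon, +2·1° lat → SW at lon -132°, lat -48°.
latitude -48.00, longitude -132.00.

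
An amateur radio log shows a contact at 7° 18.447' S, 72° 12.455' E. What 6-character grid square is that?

MI62cq

Shift to the Maidenhead origin (180°W, 90°S): lon 252.2076, lat 82.6925.
Field: 252.2076/20 → 12 → M, 82.6925/10 → 8 → I; chars MI.
Square: 12.2076/2 → 6, 2.6925/1 → 2; chars 62.
Subsquare: 0.2076/0.0833333 → 2 → c, 0.6925/0.0416667 → 16 → q; chars cq.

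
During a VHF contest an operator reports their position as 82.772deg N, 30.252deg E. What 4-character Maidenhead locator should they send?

Shift to the Maidenhead origin (180°W, 90°S): lon 210.25, lat 172.77.
Field: 210.25/20 → 10 → K, 172.77/10 → 17 → R; chars KR.
Square: 10.25/2 → 5, 2.77/1 → 2; chars 52.

KR52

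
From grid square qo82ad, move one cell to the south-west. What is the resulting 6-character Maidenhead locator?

QO72xc

Longitude subsquare a = 0; −1 → -1, wraps to 23 = x, carry into square.
Longitude square 8; −1 → 7.
Latitude subsquare d = 3; −1 → 2 = c.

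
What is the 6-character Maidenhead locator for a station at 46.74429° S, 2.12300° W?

IE83wg

Shift to the Maidenhead origin (180°W, 90°S): lon 177.8770, lat 43.2557.
Field (20°×10°, letters A–R): lon ⌊177.8770/20⌋ = 8 → I; lat ⌊43.2557/10⌋ = 4 → E.
Square (2°×1°, digits 0–9): lon ⌊17.8770/2⌋ = 8; lat ⌊3.2557/1⌋ = 3.
Subsquare (5′×2.5′, letters a–x): lon ⌊1.8770/0.0833333⌋ = 22 → w; lat ⌊0.2557/0.0416667⌋ = 6 → g.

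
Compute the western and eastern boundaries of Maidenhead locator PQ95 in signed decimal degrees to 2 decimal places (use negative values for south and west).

138.00, 140.00

Field P=15, Q=16: +15·20° lon, +16·10° lat → SW at lon 120°, lat 70°.
Square 9, 5: +9·2° lon, +5·1° lat → SW at lon 138°, lat 75°.
Cell spans 2° lon × 1° lat.
west 138.00, east 140.00.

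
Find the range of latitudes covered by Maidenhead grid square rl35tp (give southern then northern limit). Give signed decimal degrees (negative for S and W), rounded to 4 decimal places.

25.6250, 25.6667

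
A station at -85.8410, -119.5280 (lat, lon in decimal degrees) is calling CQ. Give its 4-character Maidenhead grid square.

DA04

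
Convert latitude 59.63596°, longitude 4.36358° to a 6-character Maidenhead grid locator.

JO29ep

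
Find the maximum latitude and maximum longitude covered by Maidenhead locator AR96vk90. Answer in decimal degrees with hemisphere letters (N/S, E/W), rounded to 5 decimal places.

86.42083° N, 160.16667° W

Field A=0, R=17: +0·20° lon, +17·10° lat → SW at lon -180°, lat 80°.
Square 9, 6: +9·2° lon, +6·1° lat → SW at lon -162°, lat 86°.
Subsquare v=21, k=10: +21·0.0833333° lon, +10·0.0416667° lat → SW at lon -160.25°, lat 86.4167°.
Extended square 9, 0: +9·0.00833333° lon, +0·0.00416667° lat → SW at lon -160.175°, lat 86.4167°.
Cell spans 0.00833333° lon × 0.00416667° lat. NE corner is SW corner plus one full cell.
latitude 86.42083° N, longitude 160.16667° W.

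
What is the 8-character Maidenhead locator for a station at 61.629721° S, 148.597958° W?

BC58qi88

Offset from 180°W / 90°S: lon 31.40204°, lat 28.37028°.
Field: lon ⌊31.40204/20⌋ = 1 → B; lat ⌊28.37028/10⌋ = 2 → C.
Square: lon ⌊11.40204/2⌋ = 5; lat ⌊8.37028/1⌋ = 8.
Subsquare: lon ⌊1.40204/0.0833333⌋ = 16 → q; lat ⌊0.37028/0.0416667⌋ = 8 → i.
Extended square: lon ⌊0.06871/0.00833333⌋ = 8; lat ⌊0.03695/0.00416667⌋ = 8.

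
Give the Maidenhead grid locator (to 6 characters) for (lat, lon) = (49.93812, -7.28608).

IN69iw

Add 180° to longitude and 90° to latitude: 172.7139, 139.9381.
Field (20°×10°, letters A–R): lon ⌊172.7139/20⌋ = 8 → I; lat ⌊139.9381/10⌋ = 13 → N.
Square (2°×1°, digits 0–9): lon ⌊12.7139/2⌋ = 6; lat ⌊9.9381/1⌋ = 9.
Subsquare (5′×2.5′, letters a–x): lon ⌊0.7139/0.0833333⌋ = 8 → i; lat ⌊0.9381/0.0416667⌋ = 22 → w.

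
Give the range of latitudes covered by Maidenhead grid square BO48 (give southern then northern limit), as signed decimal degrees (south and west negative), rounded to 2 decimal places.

58.00, 59.00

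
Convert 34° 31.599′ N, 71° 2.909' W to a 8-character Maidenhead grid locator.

Add 180° to longitude and 90° to latitude: 108.95152, 124.52665.
Field (20°×10°, letters A–R): 108.95152/20 → 5 → F, 124.52665/10 → 12 → M; chars FM.
Square (2°×1°, digits 0–9): 8.95152/2 → 4, 4.52665/1 → 4; chars 44.
Subsquare (5′×2.5′, letters a–x): 0.95152/0.0833333 → 11 → l, 0.52665/0.0416667 → 12 → m; chars lm.
Extended square (30″×15″, digits 0–9): 0.03485/0.00833333 → 4, 0.02665/0.00416667 → 6; chars 46.

FM44lm46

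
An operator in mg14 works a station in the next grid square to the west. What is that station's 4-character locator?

MG04

Longitude square 1; −1 → 0.
The latitude characters are unchanged.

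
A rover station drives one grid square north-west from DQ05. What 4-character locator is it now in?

Longitude square 0; −1 → -1, wraps to 9, carry into field.
Longitude field D = 3; −1 → 2 = C.
Latitude square 5; +1 → 6.

CQ96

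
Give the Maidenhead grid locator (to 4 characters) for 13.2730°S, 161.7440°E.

Offset from 180°W / 90°S: lon 341.74°, lat 76.73°.
Field (20°×10°, letters A–R): 341.74/20 → 17 → R, 76.73/10 → 7 → H; chars RH.
Square (2°×1°, digits 0–9): 1.74/2 → 0, 6.73/1 → 6; chars 06.

RH06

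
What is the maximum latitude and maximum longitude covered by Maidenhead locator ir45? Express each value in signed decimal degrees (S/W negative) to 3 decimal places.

Field I=8, R=17: +8·20° lon, +17·10° lat → SW at lon -20°, lat 80°.
Square 4, 5: +4·2° lon, +5·1° lat → SW at lon -12°, lat 85°.
Cell spans 2° lon × 1° lat. NE corner is SW corner plus one full cell.
latitude 86.000, longitude -10.000.

86.000, -10.000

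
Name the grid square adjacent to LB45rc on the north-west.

LB45qd

Longitude subsquare r = 17; −1 → 16 = q.
Latitude subsquare c = 2; +1 → 3 = d.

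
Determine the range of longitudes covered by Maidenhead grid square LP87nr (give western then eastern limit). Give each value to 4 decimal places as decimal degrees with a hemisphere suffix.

Field L=11, P=15: +11·20° lon, +15·10° lat → SW at lon 40°, lat 60°.
Square 8, 7: +8·2° lon, +7·1° lat → SW at lon 56°, lat 67°.
Subsquare n=13, r=17: +13·0.0833333° lon, +17·0.0416667° lat → SW at lon 57.0833°, lat 67.7083°.
Cell spans 0.0833333° lon × 0.0416667° lat.
west 57.0833° E, east 57.1667° E.

57.0833° E, 57.1667° E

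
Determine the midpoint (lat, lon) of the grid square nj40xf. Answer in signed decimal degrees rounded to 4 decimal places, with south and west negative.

0.2292, 89.9583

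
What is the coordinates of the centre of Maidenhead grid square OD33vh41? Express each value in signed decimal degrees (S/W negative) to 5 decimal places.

-56.70208, 107.78750

Field O=14, D=3: +14·20° lon, +3·10° lat → SW at lon 100°, lat -60°.
Square 3, 3: +3·2° lon, +3·1° lat → SW at lon 106°, lat -57°.
Subsquare v=21, h=7: +21·0.0833333° lon, +7·0.0416667° lat → SW at lon 107.75°, lat -56.7083°.
Extended square 4, 1: +4·0.00833333° lon, +1·0.00416667° lat → SW at lon 107.783°, lat -56.7042°.
Cell spans 0.00833333° lon × 0.00416667° lat. Centre is SW corner plus half of each.
latitude -56.70208, longitude 107.78750.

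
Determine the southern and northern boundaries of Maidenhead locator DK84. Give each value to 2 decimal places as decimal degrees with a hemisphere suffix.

Field D=3, K=10: +3·20° lon, +10·10° lat → SW at lon -120°, lat 10°.
Square 8, 4: +8·2° lon, +4·1° lat → SW at lon -104°, lat 14°.
Cell spans 2° lon × 1° lat.
south 14.00° N, north 15.00° N.

14.00° N, 15.00° N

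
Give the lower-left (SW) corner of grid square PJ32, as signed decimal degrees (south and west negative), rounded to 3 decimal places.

Field P=15, J=9: +15·20° lon, +9·10° lat → SW at lon 120°, lat 0°.
Square 3, 2: +3·2° lon, +2·1° lat → SW at lon 126°, lat 2°.
latitude 2.000, longitude 126.000.

2.000, 126.000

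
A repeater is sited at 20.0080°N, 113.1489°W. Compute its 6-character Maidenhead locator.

DL30ka

Offset from 180°W / 90°S: lon 66.8511°, lat 110.0080°.
Field: lon ⌊66.8511/20⌋ = 3 → D; lat ⌊110.0080/10⌋ = 11 → L.
Square: lon ⌊6.8511/2⌋ = 3; lat ⌊0.0080/1⌋ = 0.
Subsquare: lon ⌊0.8511/0.0833333⌋ = 10 → k; lat ⌊0.0080/0.0416667⌋ = 0 → a.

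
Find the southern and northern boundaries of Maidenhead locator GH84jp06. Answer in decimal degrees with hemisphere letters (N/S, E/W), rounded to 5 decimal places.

15.35000° S, 15.34583° S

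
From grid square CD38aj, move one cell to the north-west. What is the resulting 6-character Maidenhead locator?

CD28xk

Longitude subsquare a = 0; −1 → -1, wraps to 23 = x, carry into square.
Longitude square 3; −1 → 2.
Latitude subsquare j = 9; +1 → 10 = k.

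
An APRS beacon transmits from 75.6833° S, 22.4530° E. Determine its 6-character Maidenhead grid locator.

Add 180° to longitude and 90° to latitude: 202.4530, 14.3167.
Field: lon ⌊202.4530/20⌋ = 10 → K; lat ⌊14.3167/10⌋ = 1 → B.
Square: lon ⌊2.4530/2⌋ = 1; lat ⌊4.3167/1⌋ = 4.
Subsquare: lon ⌊0.4530/0.0833333⌋ = 5 → f; lat ⌊0.3167/0.0416667⌋ = 7 → h.

KB14fh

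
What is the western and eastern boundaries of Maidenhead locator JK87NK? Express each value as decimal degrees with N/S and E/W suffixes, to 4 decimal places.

Field J=9, K=10: +9·20° lon, +10·10° lat → SW at lon 0°, lat 10°.
Square 8, 7: +8·2° lon, +7·1° lat → SW at lon 16°, lat 17°.
Subsquare n=13, k=10: +13·0.0833333° lon, +10·0.0416667° lat → SW at lon 17.0833°, lat 17.4167°.
Cell spans 0.0833333° lon × 0.0416667° lat.
west 17.0833° E, east 17.1667° E.

17.0833° E, 17.1667° E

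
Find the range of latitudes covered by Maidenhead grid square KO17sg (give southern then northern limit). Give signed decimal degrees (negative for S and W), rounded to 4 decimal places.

57.2500, 57.2917

Field K=10, O=14: +10·20° lon, +14·10° lat → SW at lon 20°, lat 50°.
Square 1, 7: +1·2° lon, +7·1° lat → SW at lon 22°, lat 57°.
Subsquare s=18, g=6: +18·0.0833333° lon, +6·0.0416667° lat → SW at lon 23.5°, lat 57.25°.
Cell spans 0.0833333° lon × 0.0416667° lat.
south 57.2500, north 57.2917.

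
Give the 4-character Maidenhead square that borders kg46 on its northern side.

KG47

Latitude square 6; +1 → 7.
The longitude characters are unchanged.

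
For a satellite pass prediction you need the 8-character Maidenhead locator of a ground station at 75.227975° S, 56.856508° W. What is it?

Offset from 180°W / 90°S: lon 123.14349°, lat 14.77202°.
Field: 123.14349/20 → 6 → G, 14.77202/10 → 1 → B; chars GB.
Square: 3.14349/2 → 1, 4.77202/1 → 4; chars 14.
Subsquare: 1.14349/0.0833333 → 13 → n, 0.77202/0.0416667 → 18 → s; chars ns.
Extended square: 0.06016/0.00833333 → 7, 0.02202/0.00416667 → 5; chars 75.

GB14ns75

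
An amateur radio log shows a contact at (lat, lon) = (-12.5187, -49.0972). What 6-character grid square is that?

GH57kl

Add 180° to longitude and 90° to latitude: 130.9028, 77.4813.
Field: 130.9028/20 → 6 → G, 77.4813/10 → 7 → H; chars GH.
Square: 10.9028/2 → 5, 7.4813/1 → 7; chars 57.
Subsquare: 0.9028/0.0833333 → 10 → k, 0.4813/0.0416667 → 11 → l; chars kl.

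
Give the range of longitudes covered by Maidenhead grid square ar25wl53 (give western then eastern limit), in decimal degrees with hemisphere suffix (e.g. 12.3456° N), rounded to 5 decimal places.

Field A=0, R=17: +0·20° lon, +17·10° lat → SW at lon -180°, lat 80°.
Square 2, 5: +2·2° lon, +5·1° lat → SW at lon -176°, lat 85°.
Subsquare w=22, l=11: +22·0.0833333° lon, +11·0.0416667° lat → SW at lon -174.167°, lat 85.4583°.
Extended square 5, 3: +5·0.00833333° lon, +3·0.00416667° lat → SW at lon -174.125°, lat 85.4708°.
Cell spans 0.00833333° lon × 0.00416667° lat.
west 174.12500° W, east 174.11667° W.

174.12500° W, 174.11667° W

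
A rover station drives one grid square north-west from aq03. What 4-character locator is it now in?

RQ94

Longitude square 0; −1 → -1, wraps to 9, carry into field.
Longitude field A = 0; −1 → -1, wraps to 17 = R, wrapping around the antimeridian.
Latitude square 3; +1 → 4.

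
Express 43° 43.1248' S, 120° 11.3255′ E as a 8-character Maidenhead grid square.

PE06cg27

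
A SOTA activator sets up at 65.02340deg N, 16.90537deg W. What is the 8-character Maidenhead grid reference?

IP15na15

Add 180° to longitude and 90° to latitude: 163.09463, 155.02340.
Field (20°×10°, letters A–R): 163.09463/20 → 8 → I, 155.02340/10 → 15 → P; chars IP.
Square (2°×1°, digits 0–9): 3.09463/2 → 1, 5.02340/1 → 5; chars 15.
Subsquare (5′×2.5′, letters a–x): 1.09463/0.0833333 → 13 → n, 0.02340/0.0416667 → 0 → a; chars na.
Extended square (30″×15″, digits 0–9): 0.01130/0.00833333 → 1, 0.02340/0.00416667 → 5; chars 15.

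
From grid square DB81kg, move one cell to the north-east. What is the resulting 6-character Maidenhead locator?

DB81lh

Longitude subsquare k = 10; +1 → 11 = l.
Latitude subsquare g = 6; +1 → 7 = h.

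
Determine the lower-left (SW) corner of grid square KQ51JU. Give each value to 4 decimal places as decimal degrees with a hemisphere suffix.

71.8333° N, 30.7500° E

Field K=10, Q=16: +10·20° lon, +16·10° lat → SW at lon 20°, lat 70°.
Square 5, 1: +5·2° lon, +1·1° lat → SW at lon 30°, lat 71°.
Subsquare j=9, u=20: +9·0.0833333° lon, +20·0.0416667° lat → SW at lon 30.75°, lat 71.8333°.
latitude 71.8333° N, longitude 30.7500° E.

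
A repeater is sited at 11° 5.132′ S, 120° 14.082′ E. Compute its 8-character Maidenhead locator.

Shift to the Maidenhead origin (180°W, 90°S): lon 300.23470, lat 78.91447.
Field: lon ⌊300.23470/20⌋ = 15 → P; lat ⌊78.91447/10⌋ = 7 → H.
Square: lon ⌊0.23470/2⌋ = 0; lat ⌊8.91447/1⌋ = 8.
Subsquare: lon ⌊0.23470/0.0833333⌋ = 2 → c; lat ⌊0.91447/0.0416667⌋ = 21 → v.
Extended square: lon ⌊0.06803/0.00833333⌋ = 8; lat ⌊0.03947/0.00416667⌋ = 9.

PH08cv89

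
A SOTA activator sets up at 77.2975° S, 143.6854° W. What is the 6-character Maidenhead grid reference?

Add 180° to longitude and 90° to latitude: 36.3146, 12.7025.
Field (20°×10°, letters A–R): lon ⌊36.3146/20⌋ = 1 → B; lat ⌊12.7025/10⌋ = 1 → B.
Square (2°×1°, digits 0–9): lon ⌊16.3146/2⌋ = 8; lat ⌊2.7025/1⌋ = 2.
Subsquare (5′×2.5′, letters a–x): lon ⌊0.3146/0.0833333⌋ = 3 → d; lat ⌊0.7025/0.0416667⌋ = 16 → q.

BB82dq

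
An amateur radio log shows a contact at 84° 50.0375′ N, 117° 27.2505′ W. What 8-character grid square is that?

DR14gu50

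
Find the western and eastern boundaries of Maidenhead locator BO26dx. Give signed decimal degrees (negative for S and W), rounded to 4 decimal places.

-155.7500, -155.6667

Field B=1, O=14: +1·20° lon, +14·10° lat → SW at lon -160°, lat 50°.
Square 2, 6: +2·2° lon, +6·1° lat → SW at lon -156°, lat 56°.
Subsquare d=3, x=23: +3·0.0833333° lon, +23·0.0416667° lat → SW at lon -155.75°, lat 56.9583°.
Cell spans 0.0833333° lon × 0.0416667° lat.
west -155.7500, east -155.6667.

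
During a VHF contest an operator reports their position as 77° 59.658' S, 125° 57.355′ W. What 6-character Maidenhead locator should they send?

CB72aa

Offset from 180°W / 90°S: lon 54.0441°, lat 12.0057°.
Field: 54.0441/20 → 2 → C, 12.0057/10 → 1 → B; chars CB.
Square: 14.0441/2 → 7, 2.0057/1 → 2; chars 72.
Subsquare: 0.0441/0.0833333 → 0 → a, 0.0057/0.0416667 → 0 → a; chars aa.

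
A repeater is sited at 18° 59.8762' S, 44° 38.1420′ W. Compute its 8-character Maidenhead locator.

GH71qa30

Add 180° to longitude and 90° to latitude: 135.36430, 71.00206.
Field: lon ⌊135.36430/20⌋ = 6 → G; lat ⌊71.00206/10⌋ = 7 → H.
Square: lon ⌊15.36430/2⌋ = 7; lat ⌊1.00206/1⌋ = 1.
Subsquare: lon ⌊1.36430/0.0833333⌋ = 16 → q; lat ⌊0.00206/0.0416667⌋ = 0 → a.
Extended square: lon ⌊0.03097/0.00833333⌋ = 3; lat ⌊0.00206/0.00416667⌋ = 0.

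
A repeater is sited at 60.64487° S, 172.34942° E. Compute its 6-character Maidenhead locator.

Add 180° to longitude and 90° to latitude: 352.3494, 29.3551.
Field: lon ⌊352.3494/20⌋ = 17 → R; lat ⌊29.3551/10⌋ = 2 → C.
Square: lon ⌊12.3494/2⌋ = 6; lat ⌊9.3551/1⌋ = 9.
Subsquare: lon ⌊0.3494/0.0833333⌋ = 4 → e; lat ⌊0.3551/0.0416667⌋ = 8 → i.

RC69ei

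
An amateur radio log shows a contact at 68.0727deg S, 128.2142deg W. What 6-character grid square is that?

CC51vw

Offset from 180°W / 90°S: lon 51.7858°, lat 21.9273°.
Field: 51.7858/20 → 2 → C, 21.9273/10 → 2 → C; chars CC.
Square: 11.7858/2 → 5, 1.9273/1 → 1; chars 51.
Subsquare: 1.7858/0.0833333 → 21 → v, 0.9273/0.0416667 → 22 → w; chars vw.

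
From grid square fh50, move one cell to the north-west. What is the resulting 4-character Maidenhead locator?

Longitude square 5; −1 → 4.
Latitude square 0; +1 → 1.

FH41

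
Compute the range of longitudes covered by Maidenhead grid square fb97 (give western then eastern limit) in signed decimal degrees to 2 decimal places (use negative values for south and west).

Field F=5, B=1: +5·20° lon, +1·10° lat → SW at lon -80°, lat -80°.
Square 9, 7: +9·2° lon, +7·1° lat → SW at lon -62°, lat -73°.
Cell spans 2° lon × 1° lat.
west -62.00, east -60.00.

-62.00, -60.00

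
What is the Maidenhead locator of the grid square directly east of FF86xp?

FF96ap

Longitude subsquare x = 23; +1 → 24, wraps to 0 = a, carry into square.
Longitude square 8; +1 → 9.
The latitude characters are unchanged.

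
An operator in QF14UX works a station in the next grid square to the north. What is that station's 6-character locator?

QF15ua

Latitude subsquare x = 23; +1 → 24, wraps to 0 = a, carry into square.
Latitude square 4; +1 → 5.
The longitude characters are unchanged.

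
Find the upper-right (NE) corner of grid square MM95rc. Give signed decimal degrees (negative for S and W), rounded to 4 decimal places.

Field M=12, M=12: +12·20° lon, +12·10° lat → SW at lon 60°, lat 30°.
Square 9, 5: +9·2° lon, +5·1° lat → SW at lon 78°, lat 35°.
Subsquare r=17, c=2: +17·0.0833333° lon, +2·0.0416667° lat → SW at lon 79.4167°, lat 35.0833°.
Cell spans 0.0833333° lon × 0.0416667° lat. NE corner is SW corner plus one full cell.
latitude 35.1250, longitude 79.5000.

35.1250, 79.5000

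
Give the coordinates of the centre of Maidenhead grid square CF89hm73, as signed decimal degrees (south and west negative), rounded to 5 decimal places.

-30.48542, -123.35417

Field C=2, F=5: +2·20° lon, +5·10° lat → SW at lon -140°, lat -40°.
Square 8, 9: +8·2° lon, +9·1° lat → SW at lon -124°, lat -31°.
Subsquare h=7, m=12: +7·0.0833333° lon, +12·0.0416667° lat → SW at lon -123.417°, lat -30.5°.
Extended square 7, 3: +7·0.00833333° lon, +3·0.00416667° lat → SW at lon -123.358°, lat -30.4875°.
Cell spans 0.00833333° lon × 0.00416667° lat. Centre is SW corner plus half of each.
latitude -30.48542, longitude -123.35417.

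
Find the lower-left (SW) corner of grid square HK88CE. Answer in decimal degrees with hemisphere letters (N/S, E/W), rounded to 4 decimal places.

18.1667° N, 23.8333° W

Field H=7, K=10: +7·20° lon, +10·10° lat → SW at lon -40°, lat 10°.
Square 8, 8: +8·2° lon, +8·1° lat → SW at lon -24°, lat 18°.
Subsquare c=2, e=4: +2·0.0833333° lon, +4·0.0416667° lat → SW at lon -23.8333°, lat 18.1667°.
latitude 18.1667° N, longitude 23.8333° W.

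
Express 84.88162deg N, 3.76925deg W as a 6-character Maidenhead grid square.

Add 180° to longitude and 90° to latitude: 176.2308, 174.8816.
Field (20°×10°, letters A–R): 176.2308/20 → 8 → I, 174.8816/10 → 17 → R; chars IR.
Square (2°×1°, digits 0–9): 16.2308/2 → 8, 4.8816/1 → 4; chars 84.
Subsquare (5′×2.5′, letters a–x): 0.2308/0.0833333 → 2 → c, 0.8816/0.0416667 → 21 → v; chars cv.

IR84cv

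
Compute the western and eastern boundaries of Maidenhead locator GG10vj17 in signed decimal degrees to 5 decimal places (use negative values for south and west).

-56.24167, -56.23333

Field G=6, G=6: +6·20° lon, +6·10° lat → SW at lon -60°, lat -30°.
Square 1, 0: +1·2° lon, +0·1° lat → SW at lon -58°, lat -30°.
Subsquare v=21, j=9: +21·0.0833333° lon, +9·0.0416667° lat → SW at lon -56.25°, lat -29.625°.
Extended square 1, 7: +1·0.00833333° lon, +7·0.00416667° lat → SW at lon -56.2417°, lat -29.5958°.
Cell spans 0.00833333° lon × 0.00416667° lat.
west -56.24167, east -56.23333.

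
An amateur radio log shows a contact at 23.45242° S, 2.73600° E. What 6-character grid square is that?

Offset from 180°W / 90°S: lon 182.7360°, lat 66.5476°.
Field: 182.7360/20 → 9 → J, 66.5476/10 → 6 → G; chars JG.
Square: 2.7360/2 → 1, 6.5476/1 → 6; chars 16.
Subsquare: 0.7360/0.0833333 → 8 → i, 0.5476/0.0416667 → 13 → n; chars in.

JG16in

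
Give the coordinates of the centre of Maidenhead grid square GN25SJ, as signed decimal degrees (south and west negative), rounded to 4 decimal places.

45.3958, -54.4583

Field G=6, N=13: +6·20° lon, +13·10° lat → SW at lon -60°, lat 40°.
Square 2, 5: +2·2° lon, +5·1° lat → SW at lon -56°, lat 45°.
Subsquare s=18, j=9: +18·0.0833333° lon, +9·0.0416667° lat → SW at lon -54.5°, lat 45.375°.
Cell spans 0.0833333° lon × 0.0416667° lat. Centre is SW corner plus half of each.
latitude 45.3958, longitude -54.4583.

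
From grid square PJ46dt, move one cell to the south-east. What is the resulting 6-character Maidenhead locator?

PJ46es

Longitude subsquare d = 3; +1 → 4 = e.
Latitude subsquare t = 19; −1 → 18 = s.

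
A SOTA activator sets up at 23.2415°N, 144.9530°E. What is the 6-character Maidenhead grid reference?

QL23lf

Shift to the Maidenhead origin (180°W, 90°S): lon 324.9530, lat 113.2415.
Field: 324.9530/20 → 16 → Q, 113.2415/10 → 11 → L; chars QL.
Square: 4.9530/2 → 2, 3.2415/1 → 3; chars 23.
Subsquare: 0.9530/0.0833333 → 11 → l, 0.2415/0.0416667 → 5 → f; chars lf.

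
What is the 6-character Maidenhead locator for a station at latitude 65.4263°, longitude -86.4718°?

EP65sk

Shift to the Maidenhead origin (180°W, 90°S): lon 93.5282, lat 155.4263.
Field (20°×10°, letters A–R): 93.5282/20 → 4 → E, 155.4263/10 → 15 → P; chars EP.
Square (2°×1°, digits 0–9): 13.5282/2 → 6, 5.4263/1 → 5; chars 65.
Subsquare (5′×2.5′, letters a–x): 1.5282/0.0833333 → 18 → s, 0.4263/0.0416667 → 10 → k; chars sk.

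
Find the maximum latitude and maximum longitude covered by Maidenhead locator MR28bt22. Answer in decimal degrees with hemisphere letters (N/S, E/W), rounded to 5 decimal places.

88.80417° N, 64.10833° E

Field M=12, R=17: +12·20° lon, +17·10° lat → SW at lon 60°, lat 80°.
Square 2, 8: +2·2° lon, +8·1° lat → SW at lon 64°, lat 88°.
Subsquare b=1, t=19: +1·0.0833333° lon, +19·0.0416667° lat → SW at lon 64.0833°, lat 88.7917°.
Extended square 2, 2: +2·0.00833333° lon, +2·0.00416667° lat → SW at lon 64.1°, lat 88.8°.
Cell spans 0.00833333° lon × 0.00416667° lat. NE corner is SW corner plus one full cell.
latitude 88.80417° N, longitude 64.10833° E.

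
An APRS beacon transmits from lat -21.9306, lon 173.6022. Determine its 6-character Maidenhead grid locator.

Add 180° to longitude and 90° to latitude: 353.6022, 68.0694.
Field: lon ⌊353.6022/20⌋ = 17 → R; lat ⌊68.0694/10⌋ = 6 → G.
Square: lon ⌊13.6022/2⌋ = 6; lat ⌊8.0694/1⌋ = 8.
Subsquare: lon ⌊1.6022/0.0833333⌋ = 19 → t; lat ⌊0.0694/0.0416667⌋ = 1 → b.

RG68tb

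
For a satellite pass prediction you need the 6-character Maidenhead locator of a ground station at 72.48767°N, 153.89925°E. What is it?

Add 180° to longitude and 90° to latitude: 333.8992, 162.4877.
Field: 333.8992/20 → 16 → Q, 162.4877/10 → 16 → Q; chars QQ.
Square: 13.8992/2 → 6, 2.4877/1 → 2; chars 62.
Subsquare: 1.8992/0.0833333 → 22 → w, 0.4877/0.0416667 → 11 → l; chars wl.

QQ62wl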